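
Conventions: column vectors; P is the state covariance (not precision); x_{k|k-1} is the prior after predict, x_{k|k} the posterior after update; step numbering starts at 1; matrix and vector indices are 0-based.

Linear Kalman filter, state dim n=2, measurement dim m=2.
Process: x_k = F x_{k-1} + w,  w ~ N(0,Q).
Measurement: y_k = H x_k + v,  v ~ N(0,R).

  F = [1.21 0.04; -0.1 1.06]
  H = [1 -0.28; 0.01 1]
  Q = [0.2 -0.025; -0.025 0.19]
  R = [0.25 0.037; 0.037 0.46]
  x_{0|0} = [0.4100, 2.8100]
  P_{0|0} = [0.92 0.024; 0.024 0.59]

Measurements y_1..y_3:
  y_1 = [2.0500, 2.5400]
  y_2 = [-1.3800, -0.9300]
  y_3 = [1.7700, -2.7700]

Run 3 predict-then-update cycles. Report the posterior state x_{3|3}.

x_post = [1.1038, -0.9928]

step 1: x^-=[0.6085, 2.9376]  P^-=[1.5502 -0.0806; -0.0806 0.8570]  S=[1.9126 -0.2679; -0.2679 1.3156]  K=[0.8394 0.1214; -0.0787 0.6348]  nu=[2.2640, -0.4037]  x^+=[2.4598, 2.5031]  P^+=[0.2380 0.0845; 0.0845 0.2883]
step 2: x^-=[3.0765, 2.4073]  P^-=[0.5571 0.0665; 0.0665 0.4983]  S=[0.8089 -0.0307; -0.0307 0.9597]  K=[0.6693 0.0965; -0.0707 0.5177]  nu=[-3.7824, -3.3681]  x^+=[0.2199, 0.9310]  P^+=[0.1897 0.0672; 0.0672 0.2349]
step 3: x^-=[0.3033, 0.9649]  P^-=[0.4847 0.0480; 0.0480 0.4415]  S=[0.7424 -0.0339; -0.0339 0.9025]  K=[0.6385 0.0825; -0.0796 0.4867]  nu=[1.7368, -3.7379]  x^+=[1.1038, -0.9928]  P^+=[0.1794 0.0598; 0.0598 0.2204]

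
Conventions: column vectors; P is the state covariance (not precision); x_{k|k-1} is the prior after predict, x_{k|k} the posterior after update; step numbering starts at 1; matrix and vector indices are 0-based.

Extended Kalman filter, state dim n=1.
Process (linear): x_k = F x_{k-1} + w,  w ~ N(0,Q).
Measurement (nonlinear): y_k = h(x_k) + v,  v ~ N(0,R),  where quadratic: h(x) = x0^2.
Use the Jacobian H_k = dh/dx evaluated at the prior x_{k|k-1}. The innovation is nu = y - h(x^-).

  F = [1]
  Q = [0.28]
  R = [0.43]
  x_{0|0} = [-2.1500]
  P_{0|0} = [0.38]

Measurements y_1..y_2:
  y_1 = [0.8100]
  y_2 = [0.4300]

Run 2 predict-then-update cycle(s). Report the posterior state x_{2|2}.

step 1: x^-=[-2.1500]  P^-=[0.6600]  H_jac=[-4.3000]  S=[12.6334]  K=[-0.2246]  nu=[-3.8125]  x^+=[-1.2936]  P^+=[0.0225]
step 2: x^-=[-1.2936]  P^-=[0.3025]  H_jac=[-2.5871]  S=[2.4544]  K=[-0.3188]  nu=[-1.2433]  x^+=[-0.8972]  P^+=[0.0530]

x_post = [-0.8972]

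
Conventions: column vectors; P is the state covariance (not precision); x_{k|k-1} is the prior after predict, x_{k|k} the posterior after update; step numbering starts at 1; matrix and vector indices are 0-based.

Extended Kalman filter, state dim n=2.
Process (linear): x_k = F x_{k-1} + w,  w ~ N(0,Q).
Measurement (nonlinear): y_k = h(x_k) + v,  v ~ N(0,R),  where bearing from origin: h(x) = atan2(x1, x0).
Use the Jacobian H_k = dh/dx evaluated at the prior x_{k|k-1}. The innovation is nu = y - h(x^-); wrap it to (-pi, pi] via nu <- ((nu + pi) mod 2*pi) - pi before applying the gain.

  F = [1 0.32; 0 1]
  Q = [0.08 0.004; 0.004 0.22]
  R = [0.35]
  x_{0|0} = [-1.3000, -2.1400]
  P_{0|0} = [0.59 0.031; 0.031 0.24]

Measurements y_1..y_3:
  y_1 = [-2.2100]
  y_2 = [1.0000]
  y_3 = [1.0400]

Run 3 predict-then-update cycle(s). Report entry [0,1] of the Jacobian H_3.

step 1: x^-=[-1.9848, -2.1400]  P^-=[0.7144 0.1118; 0.1118 0.4600]  H_jac=[0.2512 -0.2330]  S=[0.4070]  K=[0.3770; -0.1943]  nu=[0.1086]  x^+=[-1.9439, -2.1611]  P^+=[0.6566 0.1416; 0.1416 0.4446]
step 2: x^-=[-2.6354, -2.1611]  P^-=[0.8727 0.2879; 0.2879 0.6646]  H_jac=[0.1860 -0.2269]  S=[0.3901]  K=[0.2488; -0.2492]  nu=[-2.8284]  x^+=[-3.3391, -1.4562]  P^+=[0.8486 0.3121; 0.3121 0.6404]
step 3: x^-=[-3.8051, -1.4562]  P^-=[1.1939 0.5210; 0.5210 0.8604]  H_jac=[0.0877 -0.2292]  S=[0.3834]  K=[-0.0383; -0.3952]  nu=[-2.4671]  x^+=[-3.7105, -0.4812]  P^+=[1.1933 0.5152; 0.5152 0.8005]

H_jac[0,1] = -0.2292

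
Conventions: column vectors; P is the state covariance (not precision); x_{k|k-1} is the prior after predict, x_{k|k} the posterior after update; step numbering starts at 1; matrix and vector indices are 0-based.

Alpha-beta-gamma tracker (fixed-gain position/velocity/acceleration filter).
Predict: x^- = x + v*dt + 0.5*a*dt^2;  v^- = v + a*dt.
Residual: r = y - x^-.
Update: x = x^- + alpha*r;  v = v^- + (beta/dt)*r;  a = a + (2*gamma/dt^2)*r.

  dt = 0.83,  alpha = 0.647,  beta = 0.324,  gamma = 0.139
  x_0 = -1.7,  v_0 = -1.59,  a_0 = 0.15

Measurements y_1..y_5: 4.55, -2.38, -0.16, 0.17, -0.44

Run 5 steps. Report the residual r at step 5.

step 1: x_pred=-2.9680  r=7.5180  x^+=1.8961  v^+=1.4693  a^+=3.1838
step 2: x_pred=4.2123  r=-6.5923  x^+=-0.0529  v^+=1.5385  a^+=0.5236
step 3: x_pred=1.4043  r=-1.5643  x^+=0.3922  v^+=1.3624  a^+=-0.1077
step 4: x_pred=1.4859  r=-1.3159  x^+=0.6345  v^+=0.7593  a^+=-0.6387
step 5: x_pred=1.0447  r=-1.4847  x^+=0.0841  v^+=-0.3504  a^+=-1.2379

resid = -1.4847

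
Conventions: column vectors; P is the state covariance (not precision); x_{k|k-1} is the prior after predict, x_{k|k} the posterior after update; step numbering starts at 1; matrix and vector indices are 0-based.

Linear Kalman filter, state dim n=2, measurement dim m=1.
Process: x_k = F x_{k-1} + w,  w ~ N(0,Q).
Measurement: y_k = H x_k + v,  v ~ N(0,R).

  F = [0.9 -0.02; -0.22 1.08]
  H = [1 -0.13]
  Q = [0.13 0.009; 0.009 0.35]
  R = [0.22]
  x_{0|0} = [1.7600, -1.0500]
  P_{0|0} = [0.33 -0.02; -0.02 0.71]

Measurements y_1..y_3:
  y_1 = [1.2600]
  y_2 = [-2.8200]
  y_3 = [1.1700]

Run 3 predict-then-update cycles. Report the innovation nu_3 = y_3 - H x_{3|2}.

step 1: x^-=[1.6050, -1.5212]  P^-=[0.3983 -0.0912; -0.0912 1.2036]  S=[0.6624]  K=[0.6192; -0.3739]  nu=[-0.5428]  x^+=[1.2689, -1.3182]  P^+=[0.1443 0.0622; 0.0622 1.1110]
step 2: x^-=[1.1684, -1.7029]  P^-=[0.2451 0.0171; 0.0171 1.6233]  S=[0.4881]  K=[0.4976; -0.3973]  nu=[-4.2097]  x^+=[-0.9264, -0.0304]  P^+=[0.1242 0.1136; 0.1136 1.5463]
step 3: x^-=[-0.8332, 0.1710]  P^-=[0.2272 0.0619; 0.0619 2.1056]  S=[0.4666]  K=[0.4696; -0.4539]  nu=[2.0254]  x^+=[0.1178, -0.7483]  P^+=[0.1243 0.1614; 0.1614 2.0095]

innov = [2.0254]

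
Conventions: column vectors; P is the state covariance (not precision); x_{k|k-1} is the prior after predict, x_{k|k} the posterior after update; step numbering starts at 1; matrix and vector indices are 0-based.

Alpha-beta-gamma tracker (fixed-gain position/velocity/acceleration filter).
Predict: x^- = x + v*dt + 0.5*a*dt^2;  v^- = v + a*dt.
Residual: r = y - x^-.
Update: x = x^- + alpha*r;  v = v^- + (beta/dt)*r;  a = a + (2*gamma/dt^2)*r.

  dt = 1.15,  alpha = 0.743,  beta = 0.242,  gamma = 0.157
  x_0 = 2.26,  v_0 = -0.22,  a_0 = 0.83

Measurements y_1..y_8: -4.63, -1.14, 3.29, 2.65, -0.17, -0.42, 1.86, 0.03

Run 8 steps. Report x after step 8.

x_post = 0.4192

step 1: x_pred=2.5558  r=-7.1858  x^+=-2.7832  v^+=-0.7777  a^+=-0.8761
step 2: x_pred=-4.2569  r=3.1169  x^+=-1.9410  v^+=-1.1293  a^+=-0.1361
step 3: x_pred=-3.3297  r=6.6197  x^+=1.5887  v^+=0.1072  a^+=1.4356
step 4: x_pred=2.6613  r=-0.0113  x^+=2.6529  v^+=1.7558  a^+=1.4329
step 5: x_pred=5.6196  r=-5.7896  x^+=1.3179  v^+=2.1853  a^+=0.0583
step 6: x_pred=3.8696  r=-4.2896  x^+=0.6824  v^+=1.3497  a^+=-0.9602
step 7: x_pred=1.5997  r=0.2603  x^+=1.7931  v^+=0.3003  a^+=-0.8984
step 8: x_pred=1.5444  r=-1.5144  x^+=0.4192  v^+=-1.0515  a^+=-1.2579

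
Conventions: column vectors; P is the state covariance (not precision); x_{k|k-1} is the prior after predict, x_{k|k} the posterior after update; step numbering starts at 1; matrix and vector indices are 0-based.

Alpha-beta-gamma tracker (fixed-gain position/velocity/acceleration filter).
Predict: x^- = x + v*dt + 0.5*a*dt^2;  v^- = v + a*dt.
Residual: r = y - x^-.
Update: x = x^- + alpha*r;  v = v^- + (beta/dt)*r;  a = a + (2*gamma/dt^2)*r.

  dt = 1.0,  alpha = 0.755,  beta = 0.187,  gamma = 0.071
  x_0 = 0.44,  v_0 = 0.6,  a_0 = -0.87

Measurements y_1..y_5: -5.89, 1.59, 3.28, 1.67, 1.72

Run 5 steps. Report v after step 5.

step 1: x_pred=0.6050  r=-6.4950  x^+=-4.2987  v^+=-1.4846  a^+=-1.7923
step 2: x_pred=-6.6794  r=8.2694  x^+=-0.4360  v^+=-1.7305  a^+=-0.6180
step 3: x_pred=-2.4755  r=5.7555  x^+=1.8699  v^+=-1.2722  a^+=0.1993
step 4: x_pred=0.6973  r=0.9727  x^+=1.4317  v^+=-0.8911  a^+=0.3374
step 5: x_pred=0.7093  r=1.0107  x^+=1.4724  v^+=-0.3647  a^+=0.4809

v_post = -0.3647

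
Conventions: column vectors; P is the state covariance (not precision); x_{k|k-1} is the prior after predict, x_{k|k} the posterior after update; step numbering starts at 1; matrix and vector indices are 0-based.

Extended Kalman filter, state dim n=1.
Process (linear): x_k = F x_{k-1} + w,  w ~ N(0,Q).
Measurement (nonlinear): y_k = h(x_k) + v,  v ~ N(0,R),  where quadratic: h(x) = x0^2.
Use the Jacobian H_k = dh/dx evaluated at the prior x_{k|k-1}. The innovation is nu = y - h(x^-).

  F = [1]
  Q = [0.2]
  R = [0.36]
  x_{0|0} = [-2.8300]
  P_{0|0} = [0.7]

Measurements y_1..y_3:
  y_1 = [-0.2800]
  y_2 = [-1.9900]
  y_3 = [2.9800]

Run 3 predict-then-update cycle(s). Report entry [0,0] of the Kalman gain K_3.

step 1: x^-=[-2.8300]  P^-=[0.9000]  H_jac=[-5.6600]  S=[29.1920]  K=[-0.1745]  nu=[-8.2889]  x^+=[-1.3836]  P^+=[0.0111]
step 2: x^-=[-1.3836]  P^-=[0.2111]  H_jac=[-2.7672]  S=[1.9764]  K=[-0.2956]  nu=[-3.9043]  x^+=[-0.2296]  P^+=[0.0385]
step 3: x^-=[-0.2296]  P^-=[0.2385]  H_jac=[-0.4593]  S=[0.4103]  K=[-0.2669]  nu=[2.9273]  x^+=[-1.0110]  P^+=[0.2092]

K[0,0] = -0.2669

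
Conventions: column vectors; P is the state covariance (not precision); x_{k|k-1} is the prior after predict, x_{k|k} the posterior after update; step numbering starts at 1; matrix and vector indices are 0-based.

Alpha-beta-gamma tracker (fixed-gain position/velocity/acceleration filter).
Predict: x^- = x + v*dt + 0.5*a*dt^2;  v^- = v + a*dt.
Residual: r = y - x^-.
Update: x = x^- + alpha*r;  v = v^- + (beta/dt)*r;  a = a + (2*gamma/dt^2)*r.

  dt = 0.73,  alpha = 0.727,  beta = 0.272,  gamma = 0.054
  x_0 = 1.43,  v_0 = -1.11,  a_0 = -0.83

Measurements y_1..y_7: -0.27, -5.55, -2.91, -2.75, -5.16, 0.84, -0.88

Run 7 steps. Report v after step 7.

v_post = 1.9152

step 1: x_pred=0.3985  r=-0.6685  x^+=-0.0875  v^+=-1.9650  a^+=-0.9655
step 2: x_pred=-1.7792  r=-3.7708  x^+=-4.5206  v^+=-4.0748  a^+=-1.7297
step 3: x_pred=-7.9561  r=5.0461  x^+=-4.2876  v^+=-3.4573  a^+=-0.7070
step 4: x_pred=-6.9998  r=4.2498  x^+=-3.9102  v^+=-2.3900  a^+=0.1542
step 5: x_pred=-5.6138  r=0.4538  x^+=-5.2839  v^+=-2.1083  a^+=0.2462
step 6: x_pred=-6.7573  r=7.5973  x^+=-1.2341  v^+=0.9022  a^+=1.7859
step 7: x_pred=-0.0996  r=-0.7804  x^+=-0.6669  v^+=1.9152  a^+=1.6278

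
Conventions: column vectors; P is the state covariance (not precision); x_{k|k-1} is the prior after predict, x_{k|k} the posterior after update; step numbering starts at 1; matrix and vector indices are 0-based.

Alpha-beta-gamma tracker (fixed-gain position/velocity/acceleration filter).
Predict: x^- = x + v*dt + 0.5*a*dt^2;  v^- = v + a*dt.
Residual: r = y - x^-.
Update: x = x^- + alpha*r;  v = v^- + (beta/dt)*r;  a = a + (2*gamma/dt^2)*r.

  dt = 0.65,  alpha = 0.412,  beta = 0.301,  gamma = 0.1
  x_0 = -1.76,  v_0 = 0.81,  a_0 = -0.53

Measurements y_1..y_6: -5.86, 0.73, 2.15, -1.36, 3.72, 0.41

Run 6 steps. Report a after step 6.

a_post = -0.0284

step 1: x_pred=-1.3455  r=-4.5145  x^+=-3.2055  v^+=-1.6251  a^+=-2.6671
step 2: x_pred=-4.8252  r=5.5552  x^+=-2.5364  v^+=-0.7862  a^+=-0.0374
step 3: x_pred=-3.0554  r=5.2054  x^+=-0.9108  v^+=1.6000  a^+=2.4267
step 4: x_pred=0.6419  r=-2.0019  x^+=-0.1829  v^+=2.2503  a^+=1.4791
step 5: x_pred=1.5923  r=2.1277  x^+=2.4689  v^+=4.1970  a^+=2.4863
step 6: x_pred=5.7222  r=-5.3122  x^+=3.5336  v^+=3.3531  a^+=-0.0284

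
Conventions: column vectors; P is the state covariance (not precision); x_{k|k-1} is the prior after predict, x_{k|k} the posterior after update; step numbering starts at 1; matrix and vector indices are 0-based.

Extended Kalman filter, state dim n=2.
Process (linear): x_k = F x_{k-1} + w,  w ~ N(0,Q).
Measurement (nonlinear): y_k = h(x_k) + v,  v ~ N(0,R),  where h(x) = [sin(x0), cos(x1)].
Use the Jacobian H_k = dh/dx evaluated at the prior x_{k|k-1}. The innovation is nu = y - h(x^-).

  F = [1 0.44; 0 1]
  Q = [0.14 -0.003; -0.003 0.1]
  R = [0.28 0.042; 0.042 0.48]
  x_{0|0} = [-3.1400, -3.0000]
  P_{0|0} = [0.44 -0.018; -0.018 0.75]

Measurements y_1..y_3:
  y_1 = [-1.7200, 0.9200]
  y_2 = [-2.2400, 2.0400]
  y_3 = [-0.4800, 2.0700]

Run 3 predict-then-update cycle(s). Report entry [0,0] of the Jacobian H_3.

step 1: x^-=[-4.4600, -3.0000]  P^-=[0.7094 0.3090; 0.3090 0.8500]  H_jac=[-0.2497 0.0000; 0.0000 0.1411]  S=[0.3242 0.0311; 0.0311 0.4969]  K=[-0.5581 0.1227; -0.2627 0.2578]  nu=[-2.6883, 1.9100]  x^+=[-2.7253, -1.8013]  P^+=[0.6051 0.2512; 0.2512 0.7988]
step 2: x^-=[-3.5178, -1.8013]  P^-=[1.1209 0.5997; 0.5997 0.8988]  H_jac=[-0.9300 0.0000; 0.0000 0.9736]  S=[1.2495 -0.5010; -0.5010 1.3319]  K=[-0.7755 0.1467; -0.2154 0.5759]  nu=[-2.6074, 2.2684]  x^+=[-1.1632, 0.0670]  P^+=[0.2268 0.0388; 0.0388 0.2747]
step 3: x^-=[-1.1337, 0.0670]  P^-=[0.4542 0.1567; 0.1567 0.3747]  H_jac=[0.4233 0.0000; 0.0000 -0.0669]  S=[0.3614 0.0376; 0.0376 0.4817]  K=[0.5387 -0.0638; 0.1905 -0.0669]  nu=[0.4260, 1.0722]  x^+=[-0.9726, 0.0764]  P^+=[0.3500 0.1194; 0.1194 0.3604]

H_jac[0,0] = 0.4233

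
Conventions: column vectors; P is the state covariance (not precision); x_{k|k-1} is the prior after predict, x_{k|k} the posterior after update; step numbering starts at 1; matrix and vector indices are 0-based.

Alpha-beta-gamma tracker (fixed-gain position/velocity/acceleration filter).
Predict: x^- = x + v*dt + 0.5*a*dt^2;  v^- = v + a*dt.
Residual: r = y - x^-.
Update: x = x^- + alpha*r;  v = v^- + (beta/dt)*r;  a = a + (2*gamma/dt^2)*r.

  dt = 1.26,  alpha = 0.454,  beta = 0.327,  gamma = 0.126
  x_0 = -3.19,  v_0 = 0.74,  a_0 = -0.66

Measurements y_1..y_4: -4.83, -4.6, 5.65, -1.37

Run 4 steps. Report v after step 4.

v_post = 1.8756

step 1: x_pred=-2.7815  r=-2.0485  x^+=-3.7115  v^+=-0.6232  a^+=-0.9852
step 2: x_pred=-5.2788  r=0.6788  x^+=-4.9706  v^+=-1.6884  a^+=-0.8774
step 3: x_pred=-7.7945  r=13.4445  x^+=-1.6907  v^+=0.6953  a^+=1.2566
step 4: x_pred=0.1829  r=-1.5529  x^+=-0.5221  v^+=1.8756  a^+=1.0101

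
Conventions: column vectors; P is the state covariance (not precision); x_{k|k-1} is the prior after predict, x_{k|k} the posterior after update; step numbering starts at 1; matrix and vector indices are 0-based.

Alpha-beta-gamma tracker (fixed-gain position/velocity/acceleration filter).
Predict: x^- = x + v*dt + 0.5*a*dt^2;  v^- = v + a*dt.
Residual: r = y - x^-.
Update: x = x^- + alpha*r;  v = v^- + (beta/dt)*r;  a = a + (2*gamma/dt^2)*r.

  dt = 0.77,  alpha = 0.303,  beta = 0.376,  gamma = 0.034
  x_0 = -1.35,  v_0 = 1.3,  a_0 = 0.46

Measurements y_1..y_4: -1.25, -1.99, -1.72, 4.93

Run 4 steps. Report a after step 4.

step 1: x_pred=-0.2126  r=-1.0374  x^+=-0.5270  v^+=1.1476  a^+=0.3410
step 2: x_pred=0.4578  r=-2.4478  x^+=-0.2839  v^+=0.2149  a^+=0.0603
step 3: x_pred=-0.1005  r=-1.6195  x^+=-0.5912  v^+=-0.5295  a^+=-0.1255
step 4: x_pred=-1.0361  r=5.9661  x^+=0.7716  v^+=2.2872  a^+=0.5588

a_post = 0.5588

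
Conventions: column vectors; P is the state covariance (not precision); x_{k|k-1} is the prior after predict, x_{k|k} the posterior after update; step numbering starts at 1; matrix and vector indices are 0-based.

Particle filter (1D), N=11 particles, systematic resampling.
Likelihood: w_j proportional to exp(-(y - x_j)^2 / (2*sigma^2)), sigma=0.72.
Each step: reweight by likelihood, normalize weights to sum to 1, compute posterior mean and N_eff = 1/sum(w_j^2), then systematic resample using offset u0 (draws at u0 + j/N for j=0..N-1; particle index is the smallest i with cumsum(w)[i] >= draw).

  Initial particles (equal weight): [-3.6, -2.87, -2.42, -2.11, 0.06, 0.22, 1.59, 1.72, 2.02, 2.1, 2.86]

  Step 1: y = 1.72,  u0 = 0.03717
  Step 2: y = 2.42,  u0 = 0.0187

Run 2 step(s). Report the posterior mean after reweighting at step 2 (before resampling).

post_mean = 1.9954

step 1: w=[0.0000, 0.0000, 0.0000, 0.0000, 0.0165, 0.0269, 0.2320, 0.2358, 0.2162, 0.2052, 0.0673]  mean=1.8416  Neff=4.9064  idx=[5, 6, 6, 7, 7, 7, 8, 8, 9, 9, 10]
step 2: w=[0.0013, 0.0708, 0.0708, 0.0858, 0.0858, 0.0858, 0.1180, 0.1180, 0.1247, 0.1247, 0.1142]  mean=1.9954  Neff=9.6045  idx=[1, 2, 3, 4, 5, 6, 7, 8, 8, 9, 10]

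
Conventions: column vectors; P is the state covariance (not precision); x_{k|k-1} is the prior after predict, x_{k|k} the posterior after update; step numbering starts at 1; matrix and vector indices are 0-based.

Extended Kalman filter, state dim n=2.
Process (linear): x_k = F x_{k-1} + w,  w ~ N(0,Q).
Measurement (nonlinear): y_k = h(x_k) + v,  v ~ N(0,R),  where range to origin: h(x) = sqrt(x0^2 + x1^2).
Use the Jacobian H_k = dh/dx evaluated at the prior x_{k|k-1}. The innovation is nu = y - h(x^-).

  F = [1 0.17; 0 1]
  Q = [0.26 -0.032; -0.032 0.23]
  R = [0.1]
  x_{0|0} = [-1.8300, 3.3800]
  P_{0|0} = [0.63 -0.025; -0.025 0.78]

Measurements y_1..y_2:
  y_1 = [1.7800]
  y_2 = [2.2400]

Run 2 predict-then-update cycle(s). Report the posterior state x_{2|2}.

step 1: x^-=[-1.2554, 3.3800]  P^-=[0.9040 0.0756; 0.0756 1.0100]  H_jac=[-0.3482 0.9374]  S=[1.0478]  K=[-0.2328; 0.8785]  nu=[-1.8256]  x^+=[-0.8304, 1.7762]  P^+=[0.8473 0.2899; 0.2899 0.2014]
step 2: x^-=[-0.5285, 1.7762]  P^-=[1.2116 0.2921; 0.2921 0.4314]  H_jac=[-0.2852 0.9585]  S=[0.4351]  K=[-0.1507; 0.7587]  nu=[0.3868]  x^+=[-0.5868, 2.0697]  P^+=[1.2018 0.3418; 0.3418 0.1809]

x_post = [-0.5868, 2.0697]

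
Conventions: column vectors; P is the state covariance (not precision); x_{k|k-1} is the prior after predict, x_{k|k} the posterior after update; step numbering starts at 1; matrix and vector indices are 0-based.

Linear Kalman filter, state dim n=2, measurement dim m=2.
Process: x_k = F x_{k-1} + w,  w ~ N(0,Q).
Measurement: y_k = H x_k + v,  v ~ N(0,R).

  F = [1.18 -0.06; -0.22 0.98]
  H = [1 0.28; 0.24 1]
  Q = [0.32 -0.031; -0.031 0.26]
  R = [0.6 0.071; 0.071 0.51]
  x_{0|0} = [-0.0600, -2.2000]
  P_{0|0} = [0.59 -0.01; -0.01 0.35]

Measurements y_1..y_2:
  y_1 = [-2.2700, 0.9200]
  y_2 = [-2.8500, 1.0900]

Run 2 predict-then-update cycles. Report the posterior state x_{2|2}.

x_post = [-2.6623, 1.0350]

step 1: x^-=[0.0612, -2.1428]  P^-=[1.1442 -0.2164; -0.2164 0.6290]  S=[1.6723 0.2907; 0.2907 1.1010]  K=[0.6695 -0.1240; -0.1208 0.5560]  nu=[-1.7312, 3.0481]  x^+=[-1.4757, -0.2389]  P^+=[0.4259 -0.1179; -0.1179 0.3033]
step 2: x^-=[-1.7270, 0.0905]  P^-=[0.9308 -0.2973; -0.2973 0.6227]  S=[1.4132 0.1515; 0.1515 1.0436]  K=[0.6170 -0.1604; -0.1459 0.5495]  nu=[-1.1483, 1.4140]  x^+=[-2.6623, 1.0350]  P^+=[0.3960 -0.1330; -0.1330 0.3018]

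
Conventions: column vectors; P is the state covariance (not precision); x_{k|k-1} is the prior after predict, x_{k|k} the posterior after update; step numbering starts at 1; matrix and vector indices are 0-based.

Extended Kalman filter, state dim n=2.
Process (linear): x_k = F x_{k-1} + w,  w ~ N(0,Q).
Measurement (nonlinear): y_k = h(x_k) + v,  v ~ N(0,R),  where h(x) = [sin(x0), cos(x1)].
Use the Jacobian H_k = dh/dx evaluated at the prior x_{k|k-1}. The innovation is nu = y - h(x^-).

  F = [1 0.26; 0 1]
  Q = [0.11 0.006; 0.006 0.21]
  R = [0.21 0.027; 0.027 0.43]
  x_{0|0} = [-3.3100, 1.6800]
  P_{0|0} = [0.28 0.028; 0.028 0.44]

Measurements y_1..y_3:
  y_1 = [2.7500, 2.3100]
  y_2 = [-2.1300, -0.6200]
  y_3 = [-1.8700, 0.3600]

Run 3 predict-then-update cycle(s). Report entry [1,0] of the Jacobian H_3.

step 1: x^-=[-2.8732, 1.6800]  P^-=[0.4343 0.1484; 0.1484 0.6500]  H_jac=[-0.9642 0.0000; 0.0000 -0.9940]  S=[0.6138 0.1692; 0.1692 1.0723]  K=[-0.6737 -0.0313; -0.0700 -0.5915]  nu=[3.0152, 2.4190]  x^+=[-4.9800, 0.0380]  P^+=[0.1476 0.0318; 0.0318 0.2578]
step 2: x^-=[-4.9701, 0.0380]  P^-=[0.2916 0.1048; 0.1048 0.4678]  H_jac=[0.2549 0.0000; 0.0000 -0.0380]  S=[0.2289 0.0260; 0.0260 0.4307]  K=[0.3279 -0.0290; 0.1222 -0.0486]  nu=[-3.0970, -1.6193]  x^+=[-5.9386, -0.2619]  P^+=[0.2671 0.0956; 0.0956 0.4637]
step 3: x^-=[-6.0067, -0.2619]  P^-=[0.4581 0.2221; 0.2221 0.6737]  H_jac=[0.9620 0.0000; 0.0000 0.2589]  S=[0.6340 0.0823; 0.0823 0.4752]  K=[0.6951 0.0006; 0.2960 0.3158]  nu=[-2.1429, -0.6059]  x^+=[-7.4966, -1.0876]  P^+=[0.1517 0.0735; 0.0735 0.5553]

H_jac[1,0] = 0.0000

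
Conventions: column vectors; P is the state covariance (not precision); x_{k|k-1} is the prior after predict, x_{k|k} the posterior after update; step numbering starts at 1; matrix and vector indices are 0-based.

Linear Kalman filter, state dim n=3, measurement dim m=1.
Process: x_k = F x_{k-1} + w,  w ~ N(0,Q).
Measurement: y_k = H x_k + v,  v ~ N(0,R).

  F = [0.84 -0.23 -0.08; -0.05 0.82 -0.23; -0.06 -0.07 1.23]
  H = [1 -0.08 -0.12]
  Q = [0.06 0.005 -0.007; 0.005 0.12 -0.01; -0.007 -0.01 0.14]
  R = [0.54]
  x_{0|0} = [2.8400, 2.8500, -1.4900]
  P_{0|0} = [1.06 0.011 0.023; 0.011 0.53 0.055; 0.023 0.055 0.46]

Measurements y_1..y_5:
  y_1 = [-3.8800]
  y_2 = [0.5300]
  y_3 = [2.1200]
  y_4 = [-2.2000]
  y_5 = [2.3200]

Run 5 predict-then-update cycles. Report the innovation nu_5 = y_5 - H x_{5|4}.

step 1: x^-=[1.8493, 2.5377, -2.2026]  P^-=[0.8336 -0.1284 -0.0890; -0.1284 0.4822 -0.1126; -0.0890 -0.1126 0.8296]  S=[1.4284]  K=[0.5983; -0.1074; -0.1257]  nu=[-5.7906]  x^+=[-1.6150, 3.1597, -1.4746]  P^+=[0.3223 -0.0366 0.0184; -0.0366 0.4658 -0.1319; 0.0184 -0.1319 0.8070]
step 2: x^-=[-1.9654, 3.0109, -1.9381]  P^-=[0.3241 -0.1089 -0.0378; -0.1089 0.5298 -0.3984; -0.0378 -0.3984 1.3840]  S=[0.9062]  K=[0.3722; -0.1142; -0.1898]  nu=[2.5037]  x^+=[-1.0335, 2.7249, -2.4134]  P^+=[0.1985 -0.0704 0.0262; -0.0704 0.5180 -0.4181; 0.0262 -0.4181 1.3514]
step 3: x^-=[-1.3018, 2.8411, -3.0972]  P^-=[0.2444 -0.1251 0.0047; -0.1251 0.7044 -0.8479; 0.0047 -0.8479 2.2553]  S=[0.8240]  K=[0.3081; -0.0968; -0.2405]  nu=[3.2774]  x^+=[-0.2921, 2.5240, -3.8853]  P^+=[0.1662 -0.1006 0.0657; -0.1006 0.6967 -0.8671; 0.0657 -0.8671 2.2077]
step 4: x^-=[-0.5150, 2.9779, -4.9380]  P^-=[0.2264 -0.1646 0.0918; -0.1646 1.0425 -1.5611; 0.0918 -1.5611 3.6227]  S=[0.7996]  K=[0.2858; -0.0759; -0.2727]  nu=[-2.0393]  x^+=[-1.0979, 3.1326, -4.3818]  P^+=[0.1611 -0.1473 0.1541; -0.1473 1.0379 -1.5776; 0.1541 -1.5776 3.5633]
step 5: x^-=[-1.2922, 3.6315, -5.5431]  P^-=[0.2295 -0.2442 0.2550; -0.2442 1.6174 -2.6943; 0.2550 -2.6943 5.7842]  S=[0.7893]  K=[0.2767; -0.0637; -0.2832]  nu=[3.2376]  x^+=[-0.3963, 3.4253, -6.4600]  P^+=[0.1690 -0.2303 0.3169; -0.2303 1.6142 -2.7086; 0.3169 -2.7086 5.7209]

innov = [3.2376]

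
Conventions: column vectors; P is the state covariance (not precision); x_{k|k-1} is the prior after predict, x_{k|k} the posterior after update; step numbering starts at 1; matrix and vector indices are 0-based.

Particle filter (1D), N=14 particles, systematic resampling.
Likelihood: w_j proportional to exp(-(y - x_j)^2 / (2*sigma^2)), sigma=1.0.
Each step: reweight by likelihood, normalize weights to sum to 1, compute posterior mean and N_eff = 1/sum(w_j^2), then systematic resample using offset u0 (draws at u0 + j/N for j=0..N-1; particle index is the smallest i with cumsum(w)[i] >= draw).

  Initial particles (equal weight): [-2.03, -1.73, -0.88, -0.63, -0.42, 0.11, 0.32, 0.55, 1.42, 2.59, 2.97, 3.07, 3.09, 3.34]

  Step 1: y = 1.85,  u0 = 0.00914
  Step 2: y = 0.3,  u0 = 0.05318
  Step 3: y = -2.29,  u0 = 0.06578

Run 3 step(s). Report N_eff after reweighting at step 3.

step 1: w=[0.0001, 0.0004, 0.0053, 0.0101, 0.0166, 0.0480, 0.0677, 0.0937, 0.1989, 0.1659, 0.1165, 0.1037, 0.1012, 0.0719]  mean=1.9891  Neff=8.1351  idx=[3, 6, 7, 7, 8, 8, 8, 9, 9, 10, 11, 11, 12, 13]
step 2: w=[0.1194, 0.1839, 0.1783, 0.1783, 0.0982, 0.0982, 0.0982, 0.0134, 0.0134, 0.0052, 0.0040, 0.0040, 0.0038, 0.0018]  mean=0.7250  Neff=7.0908  idx=[0, 1, 1, 1, 2, 2, 3, 3, 3, 4, 5, 5, 6, 9]
step 3: w=[0.5674, 0.0746, 0.0746, 0.0746, 0.0399, 0.0399, 0.0399, 0.0399, 0.0399, 0.0023, 0.0023, 0.0023, 0.0023, 0.0000]  mean=-0.1630  Neff=2.8850  idx=[0, 0, 0, 0, 0, 0, 0, 0, 1, 2, 3, 5, 7, 10]

N_eff = 2.8850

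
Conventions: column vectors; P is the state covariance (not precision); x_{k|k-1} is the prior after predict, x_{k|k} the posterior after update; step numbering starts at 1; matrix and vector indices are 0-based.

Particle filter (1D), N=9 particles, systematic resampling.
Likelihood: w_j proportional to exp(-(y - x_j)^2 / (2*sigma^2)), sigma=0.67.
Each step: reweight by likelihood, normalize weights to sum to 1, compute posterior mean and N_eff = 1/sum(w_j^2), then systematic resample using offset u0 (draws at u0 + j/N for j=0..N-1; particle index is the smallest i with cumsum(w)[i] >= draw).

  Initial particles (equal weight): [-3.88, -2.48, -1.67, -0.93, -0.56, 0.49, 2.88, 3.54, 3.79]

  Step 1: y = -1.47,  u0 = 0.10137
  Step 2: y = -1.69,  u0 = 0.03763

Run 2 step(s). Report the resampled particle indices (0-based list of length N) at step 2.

resampled_idx = [0, 1, 1, 2, 3, 3, 4, 5, 7]

step 1: w=[0.0006, 0.1330, 0.3963, 0.2995, 0.1648, 0.0057, 0.0000, 0.0000, 0.0000]  mean=-1.3623  Neff=3.4287  idx=[1, 2, 2, 2, 3, 3, 3, 4, 4]
step 2: w=[0.0898, 0.1799, 0.1799, 0.1799, 0.0946, 0.0946, 0.0946, 0.0434, 0.0434]  mean=-1.4364  Neff=7.3668  idx=[0, 1, 1, 2, 3, 3, 4, 5, 7]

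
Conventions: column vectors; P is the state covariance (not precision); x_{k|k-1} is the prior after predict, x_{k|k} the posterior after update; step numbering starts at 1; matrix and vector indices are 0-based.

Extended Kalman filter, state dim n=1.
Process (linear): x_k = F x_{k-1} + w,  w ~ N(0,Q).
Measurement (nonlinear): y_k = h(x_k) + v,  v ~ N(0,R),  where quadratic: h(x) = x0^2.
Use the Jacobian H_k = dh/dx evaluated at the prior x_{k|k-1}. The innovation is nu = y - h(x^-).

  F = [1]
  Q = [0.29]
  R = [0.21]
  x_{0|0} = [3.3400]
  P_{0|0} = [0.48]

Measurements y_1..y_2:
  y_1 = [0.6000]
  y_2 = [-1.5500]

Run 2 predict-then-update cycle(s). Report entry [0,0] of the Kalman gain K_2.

step 1: x^-=[3.3400]  P^-=[0.7700]  H_jac=[6.6800]  S=[34.5692]  K=[0.1488]  nu=[-10.5556]  x^+=[1.7694]  P^+=[0.0047]
step 2: x^-=[1.7694]  P^-=[0.2947]  H_jac=[3.5388]  S=[3.9004]  K=[0.2674]  nu=[-4.6808]  x^+=[0.5179]  P^+=[0.0159]

K[0,0] = 0.2674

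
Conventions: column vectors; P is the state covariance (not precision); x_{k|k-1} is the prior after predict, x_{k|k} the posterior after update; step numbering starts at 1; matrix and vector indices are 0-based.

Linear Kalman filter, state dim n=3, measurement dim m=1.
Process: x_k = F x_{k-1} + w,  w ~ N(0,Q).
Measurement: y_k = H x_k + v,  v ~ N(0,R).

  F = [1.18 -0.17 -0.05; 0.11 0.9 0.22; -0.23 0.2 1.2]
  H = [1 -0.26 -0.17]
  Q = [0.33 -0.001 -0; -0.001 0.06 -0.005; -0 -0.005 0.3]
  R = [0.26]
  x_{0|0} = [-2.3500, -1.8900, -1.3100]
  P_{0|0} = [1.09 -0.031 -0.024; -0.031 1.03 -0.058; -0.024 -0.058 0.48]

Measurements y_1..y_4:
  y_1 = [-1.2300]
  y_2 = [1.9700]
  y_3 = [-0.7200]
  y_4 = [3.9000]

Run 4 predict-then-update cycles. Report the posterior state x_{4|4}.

x_post = [0.9343, -4.4137, -5.7675]

step 1: x^-=[-2.3862, -2.2477, -1.4095]  P^-=[1.8930 -0.0560 -0.3900; -0.0560 0.9005 0.2181; -0.3900 0.2181 1.0783]  S=[2.4260]  K=[0.8136; -0.1349; -0.2597]  nu=[0.3322]  x^+=[-2.1159, -2.2925, -1.4958]  P^+=[0.2870 0.2102 0.1226; 0.2102 0.8563 0.1331; 0.1226 0.1331 0.9147]
step 2: x^-=[-2.0323, -2.6251, -1.7668]  P^-=[0.6602 0.1347 0.0424; 0.1347 0.9016 0.5041; 0.0424 0.5041 1.6435]  S=[0.9887]  K=[0.6250; -0.1876; -0.3722]  nu=[3.0194]  x^+=[-0.1452, -3.1914, -2.8907]  P^+=[0.2740 0.2506 0.2724; 0.2506 0.8668 0.4351; 0.2724 0.4351 1.5065]
step 3: x^-=[0.5157, -3.5242, -4.0737]  P^-=[0.6150 0.1802 0.1705; 0.1802 1.0735 1.0067; 0.1705 1.0067 2.5539]  S=[0.9587]  K=[0.5624; -0.2817; -0.5480]  nu=[-2.8446]  x^+=[-1.0840, -2.7229, -2.5148]  P^+=[0.3118 0.3320 0.4660; 0.3320 0.9974 0.8587; 0.4660 0.8587 2.2660]
step 4: x^-=[-0.6905, -3.1231, -3.3131]  P^-=[0.6250 0.2560 0.3183; 0.2560 1.4097 1.7065; 0.3183 1.7065 3.7438]  S=[0.9980]  K=[0.5053; -0.4014; -0.7634]  nu=[3.2153]  x^+=[0.9343, -4.4137, -5.7675]  P^+=[0.3701 0.4585 0.7033; 0.4585 1.2489 1.4007; 0.7033 1.4007 3.1623]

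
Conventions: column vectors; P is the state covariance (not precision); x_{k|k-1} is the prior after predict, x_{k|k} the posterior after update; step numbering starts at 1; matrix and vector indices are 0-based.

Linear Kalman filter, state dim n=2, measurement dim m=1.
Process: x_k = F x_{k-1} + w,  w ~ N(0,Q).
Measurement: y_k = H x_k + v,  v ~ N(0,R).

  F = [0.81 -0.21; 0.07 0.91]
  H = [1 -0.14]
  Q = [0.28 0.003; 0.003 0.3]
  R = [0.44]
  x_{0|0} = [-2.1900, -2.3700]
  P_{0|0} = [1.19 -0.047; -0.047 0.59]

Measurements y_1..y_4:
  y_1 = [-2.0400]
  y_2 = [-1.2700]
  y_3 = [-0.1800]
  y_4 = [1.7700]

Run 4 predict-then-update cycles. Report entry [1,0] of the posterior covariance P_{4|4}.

step 1: x^-=[-1.2762, -2.3100]  P^-=[1.1028 -0.0762; -0.0762 0.7884]  S=[1.5796]  K=[0.7049; -0.1181]  nu=[-1.0872]  x^+=[-2.0426, -2.1816]  P^+=[0.3179 0.0553; 0.0553 0.7664]
step 2: x^-=[-1.1964, -2.1282]  P^-=[0.5036 -0.0855; -0.0855 0.9432]  S=[0.9860]  K=[0.5229; -0.2206]  nu=[-0.3716]  x^+=[-1.3906, -2.0462]  P^+=[0.2340 0.0283; 0.0283 0.8953]
step 3: x^-=[-0.6967, -1.9594]  P^-=[0.4634 -0.1344; -0.1344 1.0461]  S=[0.9615]  K=[0.5015; -0.2921]  nu=[0.2424]  x^+=[-0.5752, -2.0302]  P^+=[0.2216 0.0065; 0.0065 0.9641]
step 4: x^-=[-0.0395, -1.8877]  P^-=[0.4657 -0.1640; -0.1640 1.1003]  S=[0.9732]  K=[0.5021; -0.3268]  nu=[1.5452]  x^+=[0.7364, -2.3928]  P^+=[0.2203 -0.0043; -0.0043 0.9963]

P_post[1,0] = -0.0043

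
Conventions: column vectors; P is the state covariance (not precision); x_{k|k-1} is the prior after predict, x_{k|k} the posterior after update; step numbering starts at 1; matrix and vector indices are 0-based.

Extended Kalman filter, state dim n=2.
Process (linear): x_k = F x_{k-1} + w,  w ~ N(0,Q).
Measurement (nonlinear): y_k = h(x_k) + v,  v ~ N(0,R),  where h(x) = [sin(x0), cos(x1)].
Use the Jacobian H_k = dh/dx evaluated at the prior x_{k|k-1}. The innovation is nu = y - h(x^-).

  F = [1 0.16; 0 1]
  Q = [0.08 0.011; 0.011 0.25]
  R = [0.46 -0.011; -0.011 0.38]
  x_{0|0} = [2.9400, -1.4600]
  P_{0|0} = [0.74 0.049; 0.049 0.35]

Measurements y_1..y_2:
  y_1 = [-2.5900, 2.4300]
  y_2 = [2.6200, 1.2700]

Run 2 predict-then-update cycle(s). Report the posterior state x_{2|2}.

x_post = [5.0582, 0.0687]

step 1: x^-=[2.7064, -1.4600]  P^-=[0.8446 0.1160; 0.1160 0.6000]  H_jac=[-0.9068 0.0000; 0.0000 0.9939]  S=[1.1545 -0.1155; -0.1155 0.9727]  K=[-0.6594 0.0402; -0.0301 0.6095]  nu=[-3.0116, 2.3194]  x^+=[4.7854, 0.0444]  P^+=[0.3350 0.0227; 0.0227 0.2334]
step 2: x^-=[4.7925, 0.0444]  P^-=[0.4282 0.0710; 0.0710 0.4834]  H_jac=[0.0800 0.0000; 0.0000 -0.0444]  S=[0.4627 -0.0113; -0.0113 0.3810]  K=[0.0739 -0.0061; 0.0109 -0.0560]  nu=[3.6168, 0.2710]  x^+=[5.0582, 0.0687]  P^+=[0.4257 0.0705; 0.0705 0.4821]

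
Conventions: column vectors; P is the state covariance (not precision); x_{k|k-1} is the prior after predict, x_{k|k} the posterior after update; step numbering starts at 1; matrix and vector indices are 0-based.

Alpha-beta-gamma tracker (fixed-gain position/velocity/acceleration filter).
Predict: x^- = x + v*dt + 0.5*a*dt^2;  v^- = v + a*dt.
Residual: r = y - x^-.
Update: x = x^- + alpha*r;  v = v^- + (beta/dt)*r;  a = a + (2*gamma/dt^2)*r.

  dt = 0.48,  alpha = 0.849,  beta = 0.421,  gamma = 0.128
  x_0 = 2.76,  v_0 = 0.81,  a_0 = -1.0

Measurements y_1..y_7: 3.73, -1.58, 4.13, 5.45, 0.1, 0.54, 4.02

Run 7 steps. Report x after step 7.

step 1: x_pred=3.0336  r=0.6964  x^+=3.6248  v^+=0.9408  a^+=-0.2262
step 2: x_pred=4.0504  r=-5.6304  x^+=-0.7298  v^+=-4.1061  a^+=-6.4822
step 3: x_pred=-3.4475  r=7.5775  x^+=2.9858  v^+=-0.5715  a^+=1.9372
step 4: x_pred=2.9347  r=2.5153  x^+=5.0702  v^+=2.5646  a^+=4.7320
step 5: x_pred=6.8463  r=-6.7463  x^+=1.1187  v^+=-1.0811  a^+=-2.7639
step 6: x_pred=0.2814  r=0.2586  x^+=0.5009  v^+=-2.1809  a^+=-2.4765
step 7: x_pred=-0.8312  r=4.8512  x^+=3.2875  v^+=0.8853  a^+=2.9137

x_post = 3.2875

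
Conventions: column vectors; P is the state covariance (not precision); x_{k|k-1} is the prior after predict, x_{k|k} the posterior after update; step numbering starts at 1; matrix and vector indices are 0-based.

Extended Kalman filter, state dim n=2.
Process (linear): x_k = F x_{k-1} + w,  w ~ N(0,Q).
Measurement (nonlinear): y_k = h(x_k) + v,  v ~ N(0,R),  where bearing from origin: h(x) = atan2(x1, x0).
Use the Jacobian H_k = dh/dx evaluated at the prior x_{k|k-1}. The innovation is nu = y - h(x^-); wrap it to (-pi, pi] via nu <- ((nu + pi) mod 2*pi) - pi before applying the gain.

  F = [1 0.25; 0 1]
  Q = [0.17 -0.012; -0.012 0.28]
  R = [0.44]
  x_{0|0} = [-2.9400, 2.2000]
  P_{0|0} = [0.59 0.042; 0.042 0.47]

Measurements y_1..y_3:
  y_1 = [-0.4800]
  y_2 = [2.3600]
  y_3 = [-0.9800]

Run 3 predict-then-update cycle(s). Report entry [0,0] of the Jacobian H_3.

step 1: x^-=[-2.3900, 2.2000]  P^-=[0.8104 0.1475; 0.1475 0.7500]  H_jac=[-0.2085 -0.2265]  S=[0.5276]  K=[-0.3835; -0.3802]  nu=[-2.8776]  x^+=[-1.2864, 3.2942]  P^+=[0.7328 0.0706; 0.0706 0.6737]
step 2: x^-=[-0.4628, 3.2942]  P^-=[0.9801 0.2270; 0.2270 0.9537]  H_jac=[-0.2977 -0.0418]  S=[0.5342]  K=[-0.5640; -0.2012]  nu=[0.6496]  x^+=[-0.8292, 3.1635]  P^+=[0.8102 0.1664; 0.1664 0.9321]
step 3: x^-=[-0.0383, 3.1635]  P^-=[1.1217 0.3874; 0.3874 1.2121]  H_jac=[-0.3161 -0.0038]  S=[0.5530]  K=[-0.6438; -0.2298]  nu=[-2.5629]  x^+=[1.6116, 3.7524]  P^+=[0.8925 0.3056; 0.3056 1.1829]

H_jac[0,0] = -0.3161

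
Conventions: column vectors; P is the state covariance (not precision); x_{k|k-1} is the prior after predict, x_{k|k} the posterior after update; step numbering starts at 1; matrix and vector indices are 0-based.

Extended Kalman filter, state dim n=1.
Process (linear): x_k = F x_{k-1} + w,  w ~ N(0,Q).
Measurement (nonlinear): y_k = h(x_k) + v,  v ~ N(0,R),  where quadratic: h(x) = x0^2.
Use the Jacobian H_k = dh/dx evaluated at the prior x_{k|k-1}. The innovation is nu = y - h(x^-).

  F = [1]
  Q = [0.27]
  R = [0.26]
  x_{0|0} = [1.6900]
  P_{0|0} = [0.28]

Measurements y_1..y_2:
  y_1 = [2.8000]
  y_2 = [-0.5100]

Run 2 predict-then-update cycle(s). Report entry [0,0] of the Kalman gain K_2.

K[0,0] = 0.2767

step 1: x^-=[1.6900]  P^-=[0.5500]  H_jac=[3.3800]  S=[6.5434]  K=[0.2841]  nu=[-0.0561]  x^+=[1.6741]  P^+=[0.0219]
step 2: x^-=[1.6741]  P^-=[0.2919]  H_jac=[3.3481]  S=[3.5317]  K=[0.2767]  nu=[-3.3125]  x^+=[0.7575]  P^+=[0.0215]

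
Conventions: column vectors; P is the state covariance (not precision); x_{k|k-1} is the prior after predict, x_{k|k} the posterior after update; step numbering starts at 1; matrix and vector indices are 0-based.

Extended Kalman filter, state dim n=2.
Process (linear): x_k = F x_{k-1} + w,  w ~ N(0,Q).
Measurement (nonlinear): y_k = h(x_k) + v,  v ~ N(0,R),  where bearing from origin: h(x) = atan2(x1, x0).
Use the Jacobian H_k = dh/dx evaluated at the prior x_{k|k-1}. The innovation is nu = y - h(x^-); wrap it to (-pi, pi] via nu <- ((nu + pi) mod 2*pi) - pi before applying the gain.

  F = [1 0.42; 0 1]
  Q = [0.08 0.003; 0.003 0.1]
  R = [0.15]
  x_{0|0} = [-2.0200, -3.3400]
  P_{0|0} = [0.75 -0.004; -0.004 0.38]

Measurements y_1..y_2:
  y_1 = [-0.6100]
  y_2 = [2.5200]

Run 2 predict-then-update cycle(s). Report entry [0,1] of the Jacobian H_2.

H_jac[0,1] = -0.1303

step 1: x^-=[-3.4228, -3.3400]  P^-=[0.8937 0.1586; 0.1586 0.4800]  H_jac=[0.1460 -0.1497]  S=[0.1729]  K=[0.6176; -0.2816]  nu=[1.7584]  x^+=[-2.3368, -3.8351]  P^+=[0.8277 0.1887; 0.1887 0.4663]
step 2: x^-=[-3.9475, -3.8351]  P^-=[1.1485 0.3875; 0.3875 0.5663]  H_jac=[0.1266 -0.1303]  S=[0.1652]  K=[0.5744; -0.1497]  nu=[-1.3925]  x^+=[-4.7473, -3.6266]  P^+=[1.0939 0.4017; 0.4017 0.5626]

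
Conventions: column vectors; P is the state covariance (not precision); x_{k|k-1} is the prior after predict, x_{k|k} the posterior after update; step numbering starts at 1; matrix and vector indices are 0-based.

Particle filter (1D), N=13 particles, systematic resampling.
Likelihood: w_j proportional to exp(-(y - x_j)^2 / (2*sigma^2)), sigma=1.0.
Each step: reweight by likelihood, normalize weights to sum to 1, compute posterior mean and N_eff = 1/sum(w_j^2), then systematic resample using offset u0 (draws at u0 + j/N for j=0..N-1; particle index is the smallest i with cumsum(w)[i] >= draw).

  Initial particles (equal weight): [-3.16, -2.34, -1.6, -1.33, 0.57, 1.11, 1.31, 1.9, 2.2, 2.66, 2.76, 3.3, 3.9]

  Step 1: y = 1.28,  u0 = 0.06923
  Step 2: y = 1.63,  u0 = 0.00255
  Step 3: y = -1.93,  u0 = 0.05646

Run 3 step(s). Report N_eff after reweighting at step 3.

step 1: w=[0.0000, 0.0003, 0.0031, 0.0064, 0.1502, 0.1904, 0.1931, 0.1594, 0.1265, 0.0746, 0.0646, 0.0251, 0.0062]  mean=1.6011  Neff=6.7567  idx=[4, 4, 5, 5, 6, 6, 6, 7, 7, 8, 9, 10, 11]
step 2: w=[0.0577, 0.0577, 0.0884, 0.0884, 0.0962, 0.0962, 0.0962, 0.0976, 0.0976, 0.0860, 0.0595, 0.0534, 0.0251]  mean=1.5888  Neff=11.9744  idx=[0, 1, 2, 3, 4, 4, 5, 6, 7, 8, 8, 9, 11]
step 3: w=[0.3360, 0.3360, 0.0753, 0.0753, 0.0402, 0.0402, 0.0402, 0.0402, 0.0050, 0.0050, 0.0050, 0.0015, 0.0001]  mean=0.7929  Neff=4.1032  idx=[0, 0, 0, 0, 1, 1, 1, 1, 1, 3, 4, 5, 7]

N_eff = 4.1032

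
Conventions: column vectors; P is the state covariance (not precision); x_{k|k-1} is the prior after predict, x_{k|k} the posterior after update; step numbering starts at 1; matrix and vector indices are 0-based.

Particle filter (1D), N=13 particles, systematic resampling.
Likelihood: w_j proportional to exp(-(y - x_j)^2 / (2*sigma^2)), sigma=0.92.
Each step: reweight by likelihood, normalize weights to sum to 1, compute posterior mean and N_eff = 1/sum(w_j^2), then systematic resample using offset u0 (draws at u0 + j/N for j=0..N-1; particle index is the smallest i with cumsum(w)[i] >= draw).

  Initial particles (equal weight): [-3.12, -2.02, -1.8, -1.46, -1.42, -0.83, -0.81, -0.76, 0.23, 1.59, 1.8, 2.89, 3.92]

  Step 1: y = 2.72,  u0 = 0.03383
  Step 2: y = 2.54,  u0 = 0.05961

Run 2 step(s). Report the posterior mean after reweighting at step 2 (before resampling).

step 1: w=[0.0000, 0.0000, 0.0000, 0.0000, 0.0000, 0.0002, 0.0003, 0.0003, 0.0102, 0.1870, 0.2412, 0.3909, 0.1698]  mean=2.5287  Neff=3.6375  idx=[9, 9, 9, 10, 10, 10, 11, 11, 11, 11, 11, 12, 12]
step 2: w=[0.0636, 0.0636, 0.0636, 0.0784, 0.0784, 0.0784, 0.1008, 0.1008, 0.1008, 0.1008, 0.1008, 0.0352, 0.0352]  mean=2.4582  Neff=11.9340  idx=[0, 2, 3, 4, 5, 6, 6, 7, 8, 9, 9, 10, 12]

post_mean = 2.4582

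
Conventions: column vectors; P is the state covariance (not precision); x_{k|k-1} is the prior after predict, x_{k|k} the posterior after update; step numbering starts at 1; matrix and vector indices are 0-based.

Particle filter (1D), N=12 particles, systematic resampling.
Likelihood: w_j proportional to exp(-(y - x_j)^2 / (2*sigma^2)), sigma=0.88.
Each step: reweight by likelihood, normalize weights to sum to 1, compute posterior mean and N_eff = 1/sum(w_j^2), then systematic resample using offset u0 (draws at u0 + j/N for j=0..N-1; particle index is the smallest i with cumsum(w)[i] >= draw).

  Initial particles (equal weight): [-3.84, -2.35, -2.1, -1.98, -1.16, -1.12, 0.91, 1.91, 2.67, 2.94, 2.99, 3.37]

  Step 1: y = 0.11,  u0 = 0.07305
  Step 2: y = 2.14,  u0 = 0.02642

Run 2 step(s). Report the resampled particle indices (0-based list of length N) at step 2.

resampled_idx = [6, 6, 7, 7, 8, 9, 9, 10, 10, 11, 11, 11]

step 1: w=[0.0000, 0.0121, 0.0257, 0.0358, 0.2123, 0.2264, 0.3978, 0.0742, 0.0087, 0.0034, 0.0028, 0.0006]  mean=-0.1054  Neff=3.8127  idx=[3, 4, 4, 5, 5, 5, 6, 6, 6, 6, 6, 8]
step 2: w=[0.0000, 0.0003, 0.0003, 0.0004, 0.0004, 0.0004, 0.1383, 0.1383, 0.1383, 0.1383, 0.1383, 0.3065]  mean=1.4457  Neff=5.2736  idx=[6, 6, 7, 7, 8, 9, 9, 10, 10, 11, 11, 11]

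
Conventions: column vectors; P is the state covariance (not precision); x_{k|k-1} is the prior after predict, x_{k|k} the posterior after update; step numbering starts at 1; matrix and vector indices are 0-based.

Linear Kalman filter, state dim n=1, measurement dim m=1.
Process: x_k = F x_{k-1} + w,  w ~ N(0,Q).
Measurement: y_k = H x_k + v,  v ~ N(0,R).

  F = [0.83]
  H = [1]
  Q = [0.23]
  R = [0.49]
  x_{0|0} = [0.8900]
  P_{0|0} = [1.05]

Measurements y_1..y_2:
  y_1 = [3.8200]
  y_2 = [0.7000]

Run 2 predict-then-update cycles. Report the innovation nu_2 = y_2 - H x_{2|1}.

innov = [-1.6024]

step 1: x^-=[0.7387]  P^-=[0.9533]  S=[1.4433]  K=[0.6605]  nu=[3.0813]  x^+=[2.7739]  P^+=[0.3237]
step 2: x^-=[2.3024]  P^-=[0.4530]  S=[0.9430]  K=[0.4804]  nu=[-1.6024]  x^+=[1.5327]  P^+=[0.2354]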